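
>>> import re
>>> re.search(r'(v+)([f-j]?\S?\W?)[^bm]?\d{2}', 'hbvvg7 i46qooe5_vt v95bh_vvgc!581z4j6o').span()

(2, 10)

The match spans [2:10] → 'vvg7 i46'.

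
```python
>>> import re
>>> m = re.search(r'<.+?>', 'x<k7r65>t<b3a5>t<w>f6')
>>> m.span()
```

(1, 8)

A `+?`/`*?`/`{m,n}?` starts at its minimum and grows only as far as needed for what follows to match.
The match spans [1:8] → '<k7r65>'.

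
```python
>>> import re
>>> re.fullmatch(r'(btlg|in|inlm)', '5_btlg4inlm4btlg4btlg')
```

`re.fullmatch` is like wrapping the pattern in `^…$` (in single-line mode).
Here there's no way to consume every character, so the call returns None.

None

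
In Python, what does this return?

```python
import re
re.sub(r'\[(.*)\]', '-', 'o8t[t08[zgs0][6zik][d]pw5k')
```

'o8t-pw5k'

Matches: at [3:22] → '[t08[zgs0][6zik][d]'.
`sub` substitutes '-' at each match site.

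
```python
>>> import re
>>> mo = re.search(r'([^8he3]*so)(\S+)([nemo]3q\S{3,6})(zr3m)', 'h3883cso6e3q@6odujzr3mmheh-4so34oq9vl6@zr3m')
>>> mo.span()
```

This matches zero or more of any character except [8he3], then the literal 'so' (captured); then one or more of a non-whitespace character (captured); then one of [nemo], then the literal '3q', then 3 to 6 of a non-whitespace character (captured); then a literal 'z', then the literal 'r3m' (captured).
`search` walks the string left to right and returns the first match it finds.
The match spans [5:22] → 'cso6e3q@6odujzr3m'.
Captured: group 1 = 'cso', group 2 = '6', group 3 = 'e3q@6oduj', group 4 = 'zr3m'.

(5, 22)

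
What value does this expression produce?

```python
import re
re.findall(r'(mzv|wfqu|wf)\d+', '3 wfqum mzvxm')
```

[]

With a single group, `findall` returns only what that group captured — 0 items.
Nothing in the string satisfies the pattern, so the list is empty.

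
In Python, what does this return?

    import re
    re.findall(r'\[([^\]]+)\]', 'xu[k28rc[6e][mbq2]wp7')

['k28rc[6e', 'mbq2']

Scanning left to right: at [2:12] match '[k28rc[6e]', group 1 = 'k28rc[6e'; at [12:18] match '[mbq2]', group 1 = 'mbq2'.
One capturing group, so `findall` returns just the captured substring from each match — 2 in all.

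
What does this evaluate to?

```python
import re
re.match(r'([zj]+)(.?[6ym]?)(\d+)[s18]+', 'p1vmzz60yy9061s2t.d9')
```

With `match`, the pattern is implicitly anchored at the beginning.
Here position 0 doesn't satisfy it, so the call returns None.

None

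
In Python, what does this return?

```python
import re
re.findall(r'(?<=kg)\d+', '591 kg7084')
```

The positive lookaround only admits positions where the adjacent text matches; those characters stay outside the span.
Matches: at [6:10] → '7084'.
No capturing groups, so `findall` returns the 1 full match string.

['7084']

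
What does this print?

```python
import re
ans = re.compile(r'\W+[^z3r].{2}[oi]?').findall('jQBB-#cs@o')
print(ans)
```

This matches one or more of a non-word character, then any character except [z3r], then exactly 2 of any character; then optionally one of [oi].
Scanning left to right: at [4:10] → '-#cs@o'.
No capturing groups, so `findall` returns the 1 full match string.

['-#cs@o']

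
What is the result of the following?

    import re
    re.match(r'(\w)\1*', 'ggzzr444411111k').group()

'gg'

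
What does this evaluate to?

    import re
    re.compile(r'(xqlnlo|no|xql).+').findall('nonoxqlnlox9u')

['no']

Matches: at [0:13] match 'nonoxqlnlox9u', group 1 = 'no'.
Because there's exactly one group, `findall` drops the full match and keeps group 1 from the one hit.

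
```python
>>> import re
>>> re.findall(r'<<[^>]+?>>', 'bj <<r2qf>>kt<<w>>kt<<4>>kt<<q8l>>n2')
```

['<<r2qf>>', '<<w>>', '<<4>>', '<<q8l>>']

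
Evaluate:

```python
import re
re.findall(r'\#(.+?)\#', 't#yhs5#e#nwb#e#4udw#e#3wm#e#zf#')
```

With the lazy modifier that quantifier settles for the fewest repetitions that let the rest of the pattern succeed (the atoms after it are unaffected and can still be greedy).
Because there's exactly one group, `findall` drops the full match and keeps group 1 from each hit.

['yhs5', 'nwb', '4udw', '3wm', 'zf']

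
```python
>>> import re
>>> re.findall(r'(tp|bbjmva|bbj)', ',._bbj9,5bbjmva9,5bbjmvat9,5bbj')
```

Alternation isn't longest-match — the leftmost alternative that fits at this position is chosen.
One capturing group, so `findall` returns just the captured substring from each match — 4 in all.

['bbj', 'bbjmva', 'bbjmva', 'bbj']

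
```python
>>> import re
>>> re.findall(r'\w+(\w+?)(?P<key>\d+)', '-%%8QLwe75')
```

[('7', '5')]

This matches one or more of a word character; then one or more of a word character (lazy) (captured); then one or more of a digit (captured as 'key').
Scanning left to right: at [3:10] match '8QLwe75', groups = ('7', '5').
2 groups means the one result is a tuple of 2 captured strings — 1 here.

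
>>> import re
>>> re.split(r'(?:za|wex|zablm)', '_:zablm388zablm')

['_:', 'blm388', 'blm']

The regex engine tests alternatives in the order written; an earlier branch that matches wins even if a later one would match more.
Matches to split on: at [2:4] → 'za'; at [10:12] → 'za'.
The string is cut at each match, leaving 3 pieces.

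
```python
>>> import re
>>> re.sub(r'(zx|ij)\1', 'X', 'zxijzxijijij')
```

A backreference is literal: `\1` must see the identical characters the first group matched.
Every occurrence is swapped for 'X'.

'zxijzxXij'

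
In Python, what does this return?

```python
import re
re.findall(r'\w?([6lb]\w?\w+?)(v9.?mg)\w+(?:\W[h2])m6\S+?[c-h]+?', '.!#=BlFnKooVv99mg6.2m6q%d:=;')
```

[('lFnKooV', 'v99mg')]

This matches optionally a word character; then one of [6lb], then optionally a word character, then one or more of a word character (lazy) (captured); then the literal 'v9', then optionally any character, then the literal 'mg' (captured); then one or more of a word character; then a non-word character, then one of [h2] (non-capturing group); then the literal 'm6', then one or more of a non-whitespace character (lazy), then one or more of a character in [c-h] (lazy).
Walking the string: at [4:25] match 'BlFnKooVv99mg6.2m6q%d', groups = ('lFnKooV', 'v99mg').
2 groups means the one result is a tuple of 2 captured strings — 1 here.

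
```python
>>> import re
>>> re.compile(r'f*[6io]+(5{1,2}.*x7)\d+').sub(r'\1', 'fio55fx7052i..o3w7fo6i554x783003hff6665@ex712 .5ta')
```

'55fx7052i..o3w7fo6i554x783003hff6665@ex7 .5ta'

The replacement refers to a captured group, so each match is rewritten using its own captured text.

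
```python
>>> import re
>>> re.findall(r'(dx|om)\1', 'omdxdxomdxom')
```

['dx']

`\1` has to match the exact text group 1 already captured.
With a single group, `findall` returns only what that group captured — 1 item.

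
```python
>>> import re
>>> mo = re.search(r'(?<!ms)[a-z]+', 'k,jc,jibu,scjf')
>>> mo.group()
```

`(?!…)`/`(?<!…)` only lets a position through if the neighbouring text does NOT match; no characters are consumed.
`re.search` scans for the first position where the pattern succeeds.
The match spans [0:1] → 'k'.

'k'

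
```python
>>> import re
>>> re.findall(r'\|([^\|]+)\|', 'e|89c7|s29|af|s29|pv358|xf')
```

['89c7', 'af', 'pv358']

Matches: at [1:7] match '|89c7|', group 1 = '89c7'; at [10:14] match '|af|', group 1 = 'af'; at [17:24] match '|pv358|', group 1 = 'pv358'.
With a single group, `findall` returns only what that group captured — 3 items.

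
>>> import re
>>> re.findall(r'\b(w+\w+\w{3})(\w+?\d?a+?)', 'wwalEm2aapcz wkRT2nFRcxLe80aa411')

[('wwalEm2', 'aa'), ('wkRT2nFRcxLe80', 'aa')]

Pattern: a word boundary (`\b`, zero-width); then one or more of the literal 'w', then one or more of a word character, then exactly 3 of a word character (captured); then one or more of a word character (lazy), then optionally a digit, then one or more of a literal 'a' (lazy) (captured).
`findall` packs the 2 group values into a tuple for every match.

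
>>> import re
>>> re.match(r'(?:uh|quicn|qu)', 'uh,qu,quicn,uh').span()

`re.match` only tries the pattern at the start of the string.
The match spans [0:2] → 'uh'.

(0, 2)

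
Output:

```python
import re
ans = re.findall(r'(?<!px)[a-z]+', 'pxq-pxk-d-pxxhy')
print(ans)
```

Because the assertion is negative and zero-width, positions next to the forbidden text are skipped.
Scanning left to right: at [0:3] → 'pxq'; at [4:7] → 'pxk'; at [8:9] → 'd'; at [10:15] → 'pxxhy'.
With no groups in the pattern, `findall` gives back each whole match — 4 here.

['pxq', 'pxk', 'd', 'pxxhy']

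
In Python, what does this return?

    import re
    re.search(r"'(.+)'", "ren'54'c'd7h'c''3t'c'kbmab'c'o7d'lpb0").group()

`re.search` scans for the first position where the pattern succeeds.
The match spans [3:33] → "'54'c'd7h'c''3t'c'kbmab'c'o7d'".
Captured: group 1 = "54'c'd7h'c''3t'c'kbmab'c'o7d".

"'54'c'd7h'c''3t'c'kbmab'c'o7d'"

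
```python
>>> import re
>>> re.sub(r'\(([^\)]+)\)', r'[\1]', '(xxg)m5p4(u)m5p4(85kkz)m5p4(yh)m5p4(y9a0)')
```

Matches: at [0:5] → '(xxg)'; at [9:12] → '(u)'; at [16:23] → '(85kkz)'; at [27:31] → '(yh)'; at [35:41] → '(y9a0)'.
Each match is replaced using the text its own group 1 captured.

'[xxg]m5p4[u]m5p4[85kkz]m5p4[yh]m5p4[y9a0]'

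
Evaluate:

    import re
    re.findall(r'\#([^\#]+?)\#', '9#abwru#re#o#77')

Because there's exactly one group, `findall` drops the full match and keeps group 1 from each hit.

['abwru', 'o']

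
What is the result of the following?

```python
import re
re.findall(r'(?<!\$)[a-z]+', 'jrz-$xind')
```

['jrz', 'ind']

The negative lookaround is zero-width — it rules out positions where the adjacent text would match, without consuming anything.
Matches: at [0:3] → 'jrz'; at [6:9] → 'ind'.
`findall` yields the raw match text (2 of them) because the pattern has no groups.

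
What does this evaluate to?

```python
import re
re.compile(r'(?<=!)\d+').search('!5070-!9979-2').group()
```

'5070'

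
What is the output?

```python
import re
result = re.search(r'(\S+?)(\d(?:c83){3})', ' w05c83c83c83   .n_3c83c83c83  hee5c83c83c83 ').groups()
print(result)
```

The match spans [1:13] → 'w05c83c83c83'.
Captured: group 1 = 'w0', group 2 = '5c83c83c83'.

('w0', '5c83c83c83')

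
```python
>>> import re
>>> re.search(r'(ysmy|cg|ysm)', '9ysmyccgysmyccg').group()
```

The regex engine tests alternatives in the order written; an earlier branch that matches wins even if a later one would match more.
The match spans [1:5] → 'ysmy'.

'ysmy'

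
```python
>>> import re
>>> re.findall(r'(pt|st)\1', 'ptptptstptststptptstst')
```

After group 1 captures some text, `\1` only succeeds where that same text appears again.
Scanning left to right: at [0:4] match 'ptpt', group 1 = 'pt'; at [10:14] match 'stst', group 1 = 'st'; at [14:18] match 'ptpt', group 1 = 'pt'; at [18:22] match 'stst', group 1 = 'st'.
`findall` collects group 1 from each match (4 total).

['pt', 'st', 'pt', 'st']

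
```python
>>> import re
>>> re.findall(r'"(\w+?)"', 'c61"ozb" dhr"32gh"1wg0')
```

Scanning left to right: at [3:8] match '"ozb"', group 1 = 'ozb'; at [12:18] match '"32gh"', group 1 = '32gh'.
`findall` collects group 1 from each match (2 total).

['ozb', '32gh']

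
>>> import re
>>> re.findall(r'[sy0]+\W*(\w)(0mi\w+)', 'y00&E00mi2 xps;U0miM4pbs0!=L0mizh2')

This matches one or more of one of [sy0], then zero or more of a non-word character; then a word character (captured); then the literal '0mi', then one or more of a word character (captured).
Multiple groups make `findall` return tuples — one 2-tuple for the one match.

[('U', '0miM4pbs0')]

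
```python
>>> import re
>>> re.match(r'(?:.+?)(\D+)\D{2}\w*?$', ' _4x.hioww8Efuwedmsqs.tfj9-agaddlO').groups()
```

('-agadd',)

The match spans [0:34] → ' _4x.hioww8Efuwedmsqs.tfj9-agaddlO'.
Captured: group 1 = '-agadd'.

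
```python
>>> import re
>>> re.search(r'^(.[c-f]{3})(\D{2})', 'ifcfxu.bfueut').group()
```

The match spans [0:6] → 'ifcfxu'.

'ifcfxu'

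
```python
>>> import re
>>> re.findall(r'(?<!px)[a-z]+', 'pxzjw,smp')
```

['pxzjw', 'smp']

`(?!…)`/`(?<!…)` only lets a position through if the neighbouring text does NOT match; no characters are consumed.
Scanning left to right: at [0:5] → 'pxzjw'; at [6:9] → 'smp'.
`findall` yields the raw match text (2 of them) because the pattern has no groups.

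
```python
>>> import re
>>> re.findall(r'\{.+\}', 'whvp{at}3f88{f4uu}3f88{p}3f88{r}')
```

`findall` yields the raw match text (1 of them) because the pattern has no groups.

['{at}3f88{f4uu}3f88{p}3f88{r}']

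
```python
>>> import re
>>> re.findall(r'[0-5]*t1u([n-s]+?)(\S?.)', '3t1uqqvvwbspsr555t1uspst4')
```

[('q', 'qv'), ('s', 'ps')]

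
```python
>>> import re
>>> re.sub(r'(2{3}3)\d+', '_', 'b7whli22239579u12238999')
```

'b7whli_u12238999'

Pattern: exactly 3 of the literal '2', then the literal '3' (captured); then one or more of a digit.
Each match is replaced by '_'.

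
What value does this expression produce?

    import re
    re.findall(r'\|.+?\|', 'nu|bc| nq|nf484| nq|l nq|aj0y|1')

Because the quantifier is non-greedy, it stops expanding at the earliest point where the rest of the pattern can succeed.
No capturing groups, so `findall` returns the 3 full match strings.

['|bc|', '|nf484|', '|l nq|']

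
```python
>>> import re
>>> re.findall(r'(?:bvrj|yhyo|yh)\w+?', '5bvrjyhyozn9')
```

['bvrjy']

Matches: at [1:6] → 'bvrjy'.
Since nothing is captured, `findall` lists the 1 matched substring directly.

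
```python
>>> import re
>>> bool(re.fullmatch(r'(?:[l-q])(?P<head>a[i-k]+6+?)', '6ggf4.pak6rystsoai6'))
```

`re.fullmatch` is like wrapping the pattern in `^…$` (in single-line mode).
Here there's no way to consume every character, so the call returns None, and `bool(None)` is False.

False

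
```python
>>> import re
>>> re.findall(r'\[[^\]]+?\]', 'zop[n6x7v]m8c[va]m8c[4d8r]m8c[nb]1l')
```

Scanning left to right: at [3:10] → '[n6x7v]'; at [13:17] → '[va]'; at [20:26] → '[4d8r]'; at [29:33] → '[nb]'.
Since nothing is captured, `findall` lists the 4 matched substrings directly.

['[n6x7v]', '[va]', '[4d8r]', '[nb]']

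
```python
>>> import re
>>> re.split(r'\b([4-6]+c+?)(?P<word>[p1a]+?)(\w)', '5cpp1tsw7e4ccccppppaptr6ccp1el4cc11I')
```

['', '5c', 'p', 'p', '1tsw7e4ccccppppaptr6ccp1el4cc11I']

The pattern matches a word boundary (`\b`, zero-width); then one or more of a character in [4-6], then one or more of a literal 'c' (lazy) (captured); then one or more of one of [p1a] (lazy) (captured as 'word'); then a word character (captured).
Matches to split on: at [0:4] → '5cpp'.
`re.split` interleaves the captured-group text with the surrounding fragments.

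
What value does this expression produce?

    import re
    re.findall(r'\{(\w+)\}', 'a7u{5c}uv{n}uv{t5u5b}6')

['5c', 'n', 't5u5b']

Matches: at [3:7] match '{5c}', group 1 = '5c'; at [9:12] match '{n}', group 1 = 'n'; at [14:21] match '{t5u5b}', group 1 = 't5u5b'.
Because there's exactly one group, `findall` drops the full match and keeps group 1 from each hit.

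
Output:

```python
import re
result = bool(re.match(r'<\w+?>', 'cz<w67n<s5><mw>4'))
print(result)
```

False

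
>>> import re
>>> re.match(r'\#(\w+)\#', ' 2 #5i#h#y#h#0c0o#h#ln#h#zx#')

None

`re.match` only tries the pattern at the start of the string.
Here position 0 doesn't satisfy it, so the call returns None.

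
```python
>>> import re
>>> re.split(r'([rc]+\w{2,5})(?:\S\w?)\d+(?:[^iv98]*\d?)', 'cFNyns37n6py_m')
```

['', 'cFNyns', '']

Pattern: one or more of one of [rc], then 2 to 5 of a word character (captured); then a non-whitespace character, then optionally a word character (non-capturing group); then one or more of a digit; then zero or more of any character except [iv98], then optionally a digit (non-capturing group).
Because the pattern has a capturing group, `split` also inserts each captured text between the pieces.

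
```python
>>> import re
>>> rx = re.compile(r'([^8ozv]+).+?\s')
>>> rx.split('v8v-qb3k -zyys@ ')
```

['v8v', '-qb3k -', '']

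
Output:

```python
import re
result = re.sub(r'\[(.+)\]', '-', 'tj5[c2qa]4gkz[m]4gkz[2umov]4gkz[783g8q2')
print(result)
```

tj5-4gkz[783g8q2

Matches: at [3:27] → '[c2qa]4gkz[m]4gkz[2umov]'.
Each match is replaced by '-'.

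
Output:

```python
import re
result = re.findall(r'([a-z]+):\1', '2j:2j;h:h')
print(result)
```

['h']

`\1` is not a pattern — it's the concrete string captured by group 1, re-applied verbatim.
With a single group, `findall` returns only what that group captured — 1 item.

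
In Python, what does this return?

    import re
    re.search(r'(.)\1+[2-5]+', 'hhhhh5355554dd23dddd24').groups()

('h',)

The match spans [0:12] → 'hhhhh5355554'.
Captured: group 1 = 'h'.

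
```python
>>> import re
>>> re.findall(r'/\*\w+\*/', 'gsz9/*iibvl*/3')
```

['/*iibvl*/']

Matches: at [4:13] → '/*iibvl*/'.
With no groups in the pattern, `findall` gives back each whole match — 1 here.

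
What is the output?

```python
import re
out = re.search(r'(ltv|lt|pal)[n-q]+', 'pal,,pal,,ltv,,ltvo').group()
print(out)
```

`re.search` scans for the first position where the pattern succeeds.
The match spans [15:19] → 'ltvo'.
Captured: group 1 = 'ltv'.

ltvo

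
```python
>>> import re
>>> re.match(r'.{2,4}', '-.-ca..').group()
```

'-.-c'

The pattern matches 2 to 4 of any character.
With `match`, the pattern is implicitly anchored at the beginning.
The match spans [0:4] → '-.-c'.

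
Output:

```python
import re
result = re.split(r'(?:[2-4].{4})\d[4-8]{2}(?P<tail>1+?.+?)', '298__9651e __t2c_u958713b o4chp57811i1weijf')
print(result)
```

This matches a character in [2-4], then exactly 4 of any character (non-capturing group); then a digit, then exactly 2 of a character in [4-8]; then one or more of a literal '1' (lazy), then one or more of any character (lazy) (captured as 'tail').
A non-greedy quantifier consumes as few characters as it can — just enough that the remainder of the pattern still matches from where it stops; whatever follows it matches normally.
Matches to split on: at [0:10] → '298__9651e'; at [14:24] → '2c_u958713'.
The group in the pattern means `split` returns the separators' captures alongside the pieces.

['', '1e', ' __t', '13', 'b o4chp57811i1weijf']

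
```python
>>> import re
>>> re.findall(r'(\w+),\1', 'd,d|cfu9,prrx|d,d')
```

After group 1 captures some text, `\1` only succeeds where that same text appears again.
`findall` collects group 1 from each match (2 total).

['d', 'd']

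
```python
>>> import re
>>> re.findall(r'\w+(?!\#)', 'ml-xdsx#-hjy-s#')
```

['ml', 'xds', 'hjy']

The negative lookahead/lookbehind blocks any match where the forbidden context is present.
With no groups in the pattern, `findall` gives back each whole match — 3 here.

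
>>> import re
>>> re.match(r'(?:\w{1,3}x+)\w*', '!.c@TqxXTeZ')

None

`re.match` only tries the pattern at the start of the string.
Here the string doesn't start with a match, so the call returns None.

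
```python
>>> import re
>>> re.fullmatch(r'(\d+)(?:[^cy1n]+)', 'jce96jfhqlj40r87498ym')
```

None

Pattern: one or more of a digit (captured); then one or more of any character except [cy1n] (non-capturing group).
`re.fullmatch` is like wrapping the pattern in `^…$` (in single-line mode).
Here there's no way to consume every character, so the call returns None.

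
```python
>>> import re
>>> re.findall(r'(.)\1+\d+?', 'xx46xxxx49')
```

['x', 'x']

After group 1 captures some text, `\1` only succeeds where that same text appears again.
Matches: at [0:3] match 'xx4', group 1 = 'x'; at [4:9] match 'xxxx4', group 1 = 'x'.
One capturing group, so `findall` returns just the captured substring from each match — 2 in all.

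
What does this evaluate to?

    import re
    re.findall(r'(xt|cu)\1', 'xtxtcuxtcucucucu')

['xt', 'cu', 'cu']

`\1` has to match the exact text group 1 already captured.
Matches: at [0:4] match 'xtxt', group 1 = 'xt'; at [8:12] match 'cucu', group 1 = 'cu'; at [12:16] match 'cucu', group 1 = 'cu'.
`findall` collects group 1 from each match (3 total).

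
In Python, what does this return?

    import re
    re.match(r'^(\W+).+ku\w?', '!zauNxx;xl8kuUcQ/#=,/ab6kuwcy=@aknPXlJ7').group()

'!zauNxx;xl8kuUcQ/#=,/ab6kuw'

This matches anchored at the start of the string; then one or more of a non-word character (captured); then one or more of any character; then the literal 'ku', then optionally a word character.
`match` is anchored at position 0; if the pattern doesn't fit there, it returns None.
The match spans [0:27] → '!zauNxx;xl8kuUcQ/#=,/ab6kuw'.
Captured: group 1 = '!'.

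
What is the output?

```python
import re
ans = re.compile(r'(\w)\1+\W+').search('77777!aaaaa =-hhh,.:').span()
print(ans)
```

(0, 6)

The backreference `\1` re-matches whatever the first group consumed, character for character.
The match spans [0:6] → '77777!'.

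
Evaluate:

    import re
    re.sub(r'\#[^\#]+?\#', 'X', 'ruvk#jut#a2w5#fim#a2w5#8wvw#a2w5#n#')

'ruvkXa2w5Xa2w5Xa2w5X'

Matches: at [4:9] → '#jut#'; at [13:18] → '#fim#'; at [22:28] → '#8wvw#'; at [32:35] → '#n#'.
Every occurrence is swapped for 'X'.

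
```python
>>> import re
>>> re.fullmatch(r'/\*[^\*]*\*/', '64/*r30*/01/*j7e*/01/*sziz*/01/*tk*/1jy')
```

`re.fullmatch` is like wrapping the pattern in `^…$` (in single-line mode).
Here the string isn't matched end-to-end, so the call returns None.

None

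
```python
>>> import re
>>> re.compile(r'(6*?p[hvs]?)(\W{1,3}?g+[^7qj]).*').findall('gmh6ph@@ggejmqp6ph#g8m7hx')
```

`findall` packs the 2 group values into a tuple for every match.

[('6ph', '@@gge')]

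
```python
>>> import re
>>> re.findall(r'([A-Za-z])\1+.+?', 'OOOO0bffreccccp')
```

['O', 'f', 'c']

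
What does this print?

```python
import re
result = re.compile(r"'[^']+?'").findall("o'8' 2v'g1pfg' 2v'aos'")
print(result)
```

Scanning left to right: at [1:4] → "'8'"; at [7:14] → "'g1pfg'"; at [17:22] → "'aos'".
No capturing groups, so `findall` returns the 3 full match strings.

["'8'", "'g1pfg'", "'aos'"]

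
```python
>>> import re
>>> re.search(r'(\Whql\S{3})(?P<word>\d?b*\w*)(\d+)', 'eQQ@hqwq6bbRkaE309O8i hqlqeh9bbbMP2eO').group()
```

' hqlqeh9bbbMP2'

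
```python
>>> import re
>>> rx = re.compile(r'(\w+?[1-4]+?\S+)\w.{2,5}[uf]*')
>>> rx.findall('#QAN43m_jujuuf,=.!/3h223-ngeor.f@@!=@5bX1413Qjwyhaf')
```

The pattern matches one or more of a word character (lazy), then one or more of a character in [1-4] (lazy), then one or more of a non-whitespace character (captured); then a word character, then 2 to 5 of any character; then zero or more of one of [uf].
Scanning left to right: at [1:51] match 'QAN43m_jujuuf,=.!/3h223-ngeor.f@@!=@5bX1413Qjwyhaf', group 1 = 'QAN43m_jujuuf,=.!/3h223-ngeor.f@@!=@5bX1413Qjwy'.
One capturing group, so `findall` returns just the captured substring from the one match — 1 in all.

['QAN43m_jujuuf,=.!/3h223-ngeor.f@@!=@5bX1413Qjwy']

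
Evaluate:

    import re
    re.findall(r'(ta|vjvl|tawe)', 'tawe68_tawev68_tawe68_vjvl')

['ta', 'ta', 'ta', 'vjvl']

Alternation tries branches left to right and keeps the first one that lets the overall match succeed at that position.
Because there's exactly one group, `findall` drops the full match and keeps group 1 from each hit.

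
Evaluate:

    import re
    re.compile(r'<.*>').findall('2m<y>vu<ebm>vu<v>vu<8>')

['<y>vu<ebm>vu<v>vu<8>']

Matches: at [2:22] → '<y>vu<ebm>vu<v>vu<8>'.
No capturing groups, so `findall` returns the 1 full match string.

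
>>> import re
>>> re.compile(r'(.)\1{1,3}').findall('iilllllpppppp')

['i', 'l', 'p', 'p']

The backreference `\1` re-matches whatever the first group consumed, character for character.
With a single group, `findall` returns only what that group captured — 4 items.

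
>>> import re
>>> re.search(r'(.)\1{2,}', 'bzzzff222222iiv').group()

'zzz'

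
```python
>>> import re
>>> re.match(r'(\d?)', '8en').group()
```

`match` is anchored at position 0; if the pattern doesn't fit there, it returns None.
The match spans [0:1] → '8'.

'8'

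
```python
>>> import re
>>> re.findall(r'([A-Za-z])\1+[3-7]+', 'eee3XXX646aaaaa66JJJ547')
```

`\1` has to match the exact text group 1 already captured.
Because there's exactly one group, `findall` drops the full match and keeps group 1 from each hit.

['e', 'X', 'a', 'J']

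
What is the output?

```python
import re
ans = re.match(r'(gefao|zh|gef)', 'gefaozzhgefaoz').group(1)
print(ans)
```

The match spans [0:5] → 'gefao'.
Captured: group 1 = 'gefao'.

gefao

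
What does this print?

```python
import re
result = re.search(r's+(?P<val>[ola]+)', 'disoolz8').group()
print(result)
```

sool

The pattern matches one or more of a literal 's'; then one or more of one of [ola] (captured as 'val').
`re.search` scans for the first position where the pattern succeeds.
The match spans [2:6] → 'sool'.
Captured: group 1 = 'ool'.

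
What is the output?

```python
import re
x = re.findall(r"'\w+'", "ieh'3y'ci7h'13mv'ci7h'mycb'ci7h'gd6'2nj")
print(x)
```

["'3y'", "'13mv'", "'mycb'", "'gd6'"]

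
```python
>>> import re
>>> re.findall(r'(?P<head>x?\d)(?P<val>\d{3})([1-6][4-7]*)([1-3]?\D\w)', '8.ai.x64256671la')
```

Pattern: optionally the literal 'x', then a digit (captured as 'head'); then exactly 3 of a digit (captured as 'val'); then a character in [1-6], then zero or more of a character in [4-7] (captured); then optionally a character in [1-3], then a non-digit, then a word character (captured).
Scanning left to right: at [5:16] match 'x64256671la', groups = ('x6', '425', '667', '1la').
Multiple groups make `findall` return tuples — one 4-tuple for the one match.

[('x6', '425', '667', '1la')]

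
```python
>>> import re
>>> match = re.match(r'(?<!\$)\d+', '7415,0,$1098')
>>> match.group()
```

'7415'

With `match`, the pattern is implicitly anchored at the beginning.
The match spans [0:4] → '7415'.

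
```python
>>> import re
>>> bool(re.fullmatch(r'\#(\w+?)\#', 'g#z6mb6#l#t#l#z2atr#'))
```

False

`re.fullmatch` requires the pattern to consume the entire string.
Here the string isn't matched end-to-end, so the call returns None, and `bool(None)` is False.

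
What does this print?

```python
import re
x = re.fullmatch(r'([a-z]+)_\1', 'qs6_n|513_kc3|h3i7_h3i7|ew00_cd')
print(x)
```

For `fullmatch`, every character of the input must be accounted for by the pattern.
Here the string isn't matched end-to-end, so the call returns None.

None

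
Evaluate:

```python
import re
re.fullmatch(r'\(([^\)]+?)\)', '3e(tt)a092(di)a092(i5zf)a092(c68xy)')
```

None

`re.fullmatch` requires the pattern to consume the entire string.
Here the string isn't matched end-to-end, so the call returns None.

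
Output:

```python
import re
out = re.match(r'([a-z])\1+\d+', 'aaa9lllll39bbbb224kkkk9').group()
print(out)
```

`\1` has to match the exact text group 1 already captured.
`re.match` won't scan ahead — the pattern has to work from the very first character.
The match spans [0:4] → 'aaa9'.
Captured: group 1 = 'a'.

aaa9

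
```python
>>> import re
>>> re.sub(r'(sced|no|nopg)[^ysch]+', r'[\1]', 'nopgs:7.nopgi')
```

'[no]s:7.[no]'

`|` is ordered: at each position the engine commits to the first alternative that works.
Matches: at [0:4] → 'nopg'; at [8:13] → 'nopgi'.
Each match is replaced using the text its own group 1 captured.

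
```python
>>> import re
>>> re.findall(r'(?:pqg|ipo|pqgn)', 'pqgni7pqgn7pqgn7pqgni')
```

['pqg', 'pqg', 'pqg', 'pqg']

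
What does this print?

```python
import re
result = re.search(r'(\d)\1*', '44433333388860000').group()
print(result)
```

The backreference `\1` re-matches whatever the first group consumed, character for character.
`re.search` scans for the first position where the pattern succeeds.
The match spans [0:3] → '444'.
Captured: group 1 = '4'.

444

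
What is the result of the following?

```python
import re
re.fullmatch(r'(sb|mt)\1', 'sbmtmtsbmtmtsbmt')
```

None

`re.fullmatch` is like wrapping the pattern in `^…$` (in single-line mode).
Here the pattern can't cover the whole string, so the call returns None.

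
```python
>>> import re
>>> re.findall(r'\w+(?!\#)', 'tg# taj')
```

['t', 'taj']

Because the assertion is negative and zero-width, positions next to the forbidden text are skipped.
Since nothing is captured, `findall` lists the 2 matched substrings directly.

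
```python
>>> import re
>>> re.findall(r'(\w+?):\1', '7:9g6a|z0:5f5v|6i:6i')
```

['6i']

`\1` has to match the exact text group 1 already captured.
With a single group, `findall` returns only what that group captured — 1 item.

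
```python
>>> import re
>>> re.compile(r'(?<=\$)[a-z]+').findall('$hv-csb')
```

The lookaround is zero-width — it requires the adjacent text to match without consuming it, so the asserted text isn't part of the match.
No capturing groups, so `findall` returns the 1 full match string.

['hv']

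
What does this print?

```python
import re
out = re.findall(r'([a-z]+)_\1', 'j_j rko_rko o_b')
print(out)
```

`\1` has to match the exact text group 1 already captured.
Walking the string: at [0:3] match 'j_j', group 1 = 'j'; at [4:11] match 'rko_rko', group 1 = 'rko'.
`findall` collects group 1 from each match (2 total).

['j', 'rko']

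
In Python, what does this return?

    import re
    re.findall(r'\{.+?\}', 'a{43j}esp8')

['{43j}']

With no groups in the pattern, `findall` gives back each whole match — 1 here.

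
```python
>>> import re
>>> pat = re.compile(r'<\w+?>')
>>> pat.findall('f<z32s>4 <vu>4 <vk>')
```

Matches: at [1:7] → '<z32s>'; at [9:13] → '<vu>'; at [15:19] → '<vk>'.
With no groups in the pattern, `findall` gives back each whole match — 3 here.

['<z32s>', '<vu>', '<vk>']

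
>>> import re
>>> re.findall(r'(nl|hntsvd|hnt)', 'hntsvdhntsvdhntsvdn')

['hntsvd', 'hntsvd', 'hntsvd']

Branches in `(...|...)` are attempted left-to-right; the first branch that allows the whole pattern to succeed is taken.
With a single group, `findall` returns only what that group captured — 3 items.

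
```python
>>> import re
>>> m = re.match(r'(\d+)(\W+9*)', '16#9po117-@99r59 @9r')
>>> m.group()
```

'16#9'

The pattern matches one or more of a digit (captured); then one or more of a non-word character, then zero or more of the literal '9' (captured).
`match` is anchored at position 0; if the pattern doesn't fit there, it returns None.
The match spans [0:4] → '16#9'.
Captured: group 1 = '16', group 2 = '#9'.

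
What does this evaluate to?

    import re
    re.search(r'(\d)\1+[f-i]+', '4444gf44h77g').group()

`\1` is not a pattern — it's the concrete string captured by group 1, re-applied verbatim.
`re.search` tries every starting position until one works.
The match spans [0:6] → '4444gf'.
Captured: group 1 = '4'.

'4444gf'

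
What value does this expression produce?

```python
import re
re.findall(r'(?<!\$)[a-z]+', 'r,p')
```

['r', 'p']

The negative lookahead/lookbehind blocks any match where the forbidden context is present.
With no groups in the pattern, `findall` gives back each whole match — 2 here.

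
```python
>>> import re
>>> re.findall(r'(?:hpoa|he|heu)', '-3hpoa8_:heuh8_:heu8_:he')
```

['hpoa', 'he', 'he', 'he']

The regex engine tests alternatives in the order written; an earlier branch that matches wins even if a later one would match more.
Walking the string: at [2:6] → 'hpoa'; at [9:11] → 'he'; at [16:18] → 'he'; at [22:24] → 'he'.
`findall` yields the raw match text (4 of them) because the pattern has no groups.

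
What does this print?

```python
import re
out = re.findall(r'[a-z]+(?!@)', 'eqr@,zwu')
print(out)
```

['eq', 'zwu']

Because the assertion is negative and zero-width, positions next to the forbidden text are skipped.
Matches: at [0:2] → 'eq'; at [5:8] → 'zwu'.
`findall` yields the raw match text (2 of them) because the pattern has no groups.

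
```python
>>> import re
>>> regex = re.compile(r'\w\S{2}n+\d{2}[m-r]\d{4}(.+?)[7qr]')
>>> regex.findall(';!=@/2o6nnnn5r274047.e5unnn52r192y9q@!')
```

Because there's exactly one group, `findall` drops the full match and keeps group 1 from each hit.
Nothing in the string satisfies the pattern, so the list is empty.

[]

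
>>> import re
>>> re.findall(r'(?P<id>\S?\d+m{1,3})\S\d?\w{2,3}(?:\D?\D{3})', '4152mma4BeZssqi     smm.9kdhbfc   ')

['4152mm']

The pattern matches optionally a non-whitespace character, then one or more of a digit, then 1 to 3 of a literal 'm' (captured as 'id'); then a non-whitespace character, then optionally a digit, then 2 to 3 of a word character; then optionally a non-digit, then exactly 3 of a non-digit (non-capturing group).
Matches: at [0:15] match '4152mma4BeZssqi', group 1 = '4152mm'.
Because there's exactly one group, `findall` drops the full match and keeps group 1 from the one hit.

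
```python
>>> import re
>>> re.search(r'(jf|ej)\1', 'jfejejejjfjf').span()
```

(2, 6)

After group 1 captures some text, `\1` only succeeds where that same text appears again.
Unlike `match`, `search` isn't anchored — it looks for the pattern anywhere in the string.
The match spans [2:6] → 'ejej'.
Captured: group 1 = 'ej'.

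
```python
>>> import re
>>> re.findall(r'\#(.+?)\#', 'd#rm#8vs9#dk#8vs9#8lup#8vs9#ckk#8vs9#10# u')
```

['rm', 'dk', '8lup', 'ckk', '10']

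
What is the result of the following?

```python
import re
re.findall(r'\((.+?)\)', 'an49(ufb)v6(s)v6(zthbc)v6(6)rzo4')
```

['ufb', 's', 'zthbc', '6']

A `+?`/`*?`/`{m,n}?` starts at its minimum and grows only as far as needed for what follows to match.
Matches: at [4:9] match '(ufb)', group 1 = 'ufb'; at [11:14] match '(s)', group 1 = 's'; at [16:23] match '(zthbc)', group 1 = 'zthbc'; at [25:28] match '(6)', group 1 = '6'.
`findall` collects group 1 from each match (4 total).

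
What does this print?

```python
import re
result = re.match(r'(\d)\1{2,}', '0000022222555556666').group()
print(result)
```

00000

`\1` has to match the exact text group 1 already captured.
With `match`, the pattern is implicitly anchored at the beginning.
The match spans [0:5] → '00000'.
Captured: group 1 = '0'.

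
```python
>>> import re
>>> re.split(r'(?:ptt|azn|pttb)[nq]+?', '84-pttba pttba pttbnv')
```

['84-pttba pttba ', 'v']

Each match becomes a cut point; 2 segments remain.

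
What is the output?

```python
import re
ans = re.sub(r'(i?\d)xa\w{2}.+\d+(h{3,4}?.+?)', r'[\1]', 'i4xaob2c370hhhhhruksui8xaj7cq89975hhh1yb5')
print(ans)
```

Pattern: optionally a literal 'i', then a digit (captured); then the literal 'xa', then exactly 2 of a word character; then one or more of any character, then one or more of a digit; then 3 to 4 of a literal 'h' (lazy), then one or more of any character (lazy) (captured).
Because the quantifier is non-greedy, it stops expanding at the earliest point where the rest of the pattern can succeed.
Matches: at [0:38] → 'i4xaob2c370hhhhhruksui8xaj7cq89975hhh1'.
Each match is replaced using the text its own group 1 captured.

[i4]yb5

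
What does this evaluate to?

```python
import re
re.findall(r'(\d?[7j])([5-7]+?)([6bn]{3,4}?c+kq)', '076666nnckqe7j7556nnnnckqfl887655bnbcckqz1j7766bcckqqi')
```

This matches optionally a digit, then one of [7j] (captured); then one or more of a character in [5-7] (lazy) (captured); then 3 to 4 of one of [6bn] (lazy), then one or more of the literal 'c', then the literal 'kq' (captured).
The `?` after the quantifier makes it lazy — it takes as little as possible before letting the rest of the pattern try.
Walking the string: at [0:11] match '076666nnckq', groups = ('07', '66', '66nnckq'); at [12:25] match '7j7556nnnnckq', groups = ('7j', '7556', 'nnnnckq'); at [28:40] match '87655bnbcckq', groups = ('87', '655', 'bnbcckq'); at [41:52] match '1j7766bcckq', groups = ('1j', '77', '66bcckq').
3 groups means each result is a tuple of 3 captured strings — 4 here.

[('07', '66', '66nnckq'), ('7j', '7556', 'nnnnckq'), ('87', '655', 'bnbcckq'), ('1j', '77', '66bcckq')]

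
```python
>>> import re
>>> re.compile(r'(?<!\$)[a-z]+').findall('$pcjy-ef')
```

['cjy', 'ef']

The negative lookaround is zero-width — it rules out positions where the adjacent text would match, without consuming anything.
Since nothing is captured, `findall` lists the 2 matched substrings directly.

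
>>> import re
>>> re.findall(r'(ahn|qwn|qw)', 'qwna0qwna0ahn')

`|` is ordered: at each position the engine commits to the first alternative that works.
`findall` collects group 1 from each match (3 total).

['qwn', 'qwn', 'ahn']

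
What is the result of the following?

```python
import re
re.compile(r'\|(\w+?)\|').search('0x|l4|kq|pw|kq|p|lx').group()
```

'|l4|'

The match spans [2:6] → '|l4|'.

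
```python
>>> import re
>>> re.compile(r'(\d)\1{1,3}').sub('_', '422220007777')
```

`\1` has to match the exact text group 1 already captured.
Matches: at [1:5] → '2222'; at [5:8] → '000'; at [8:12] → '7777'.
Every occurrence is swapped for '_'.

'4___'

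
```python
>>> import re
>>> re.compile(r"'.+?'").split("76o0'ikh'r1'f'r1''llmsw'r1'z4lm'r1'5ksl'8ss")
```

['76o0', 'r1', 'r1', 'r1', 'r1', '8ss']

A non-greedy quantifier consumes as few characters as it can — just enough that the remainder of the pattern still matches from where it stops; whatever follows it matches normally.
Matches to split on: at [4:9] → "'ikh'"; at [11:14] → "'f'"; at [16:24] → "''llmsw'"; at [26:32] → "'z4lm'"; at [34:40] → "'5ksl'".
Splitting on the pattern gives 6 pieces.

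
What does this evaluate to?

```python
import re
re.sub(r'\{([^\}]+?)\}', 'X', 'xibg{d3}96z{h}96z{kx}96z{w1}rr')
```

Matches: at [4:8] → '{d3}'; at [11:14] → '{h}'; at [17:21] → '{kx}'; at [24:28] → '{w1}'.
Each match is replaced by 'X'.

'xibgX96zX96zX96zXrr'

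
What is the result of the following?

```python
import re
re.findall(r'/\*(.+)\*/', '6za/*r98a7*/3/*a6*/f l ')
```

['r98a7*/3/*a6']

Matches: at [3:19] match '/*r98a7*/3/*a6*/', group 1 = 'r98a7*/3/*a6'.
`findall` collects group 1 from the one match (1 total).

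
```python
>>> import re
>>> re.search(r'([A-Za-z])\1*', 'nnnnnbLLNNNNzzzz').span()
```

The backreference `\1` re-matches whatever the first group consumed, character for character.
The match spans [0:5] → 'nnnnn'.

(0, 5)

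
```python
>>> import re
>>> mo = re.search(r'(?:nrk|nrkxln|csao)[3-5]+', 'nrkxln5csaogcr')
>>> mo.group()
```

'nrkxln5'

The match spans [0:7] → 'nrkxln5'.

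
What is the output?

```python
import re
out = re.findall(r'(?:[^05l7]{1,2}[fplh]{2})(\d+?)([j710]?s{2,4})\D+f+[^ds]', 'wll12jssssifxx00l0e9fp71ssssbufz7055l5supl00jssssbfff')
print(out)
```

[('12', 'jssss'), ('7', '1ssss'), ('00', 'jssss')]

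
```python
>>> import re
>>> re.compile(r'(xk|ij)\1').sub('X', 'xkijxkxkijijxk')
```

A backreference is literal: `\1` must see the identical characters the first group matched.
`sub` substitutes 'X' at each match site.

'xkijXXxk'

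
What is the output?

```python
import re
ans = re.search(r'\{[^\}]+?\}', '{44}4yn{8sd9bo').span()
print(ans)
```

The match spans [0:4] → '{44}'.

(0, 4)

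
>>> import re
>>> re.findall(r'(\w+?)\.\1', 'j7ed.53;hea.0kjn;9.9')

`\1` has to match the exact text group 1 already captured.
Scanning left to right: at [17:20] match '9.9', group 1 = '9'.
With a single group, `findall` returns only what that group captured — 1 item.

['9']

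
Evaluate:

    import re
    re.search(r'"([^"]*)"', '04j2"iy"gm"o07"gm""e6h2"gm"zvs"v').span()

(4, 8)

The match spans [4:8] → '"iy"'.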